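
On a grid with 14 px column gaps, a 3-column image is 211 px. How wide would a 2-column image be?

Subtracting 2 column gaps of 14 leaves 183 for 3 columns, so c = 61 px.
2-column span = 2·61 + 1·14 = 136 px.

136 px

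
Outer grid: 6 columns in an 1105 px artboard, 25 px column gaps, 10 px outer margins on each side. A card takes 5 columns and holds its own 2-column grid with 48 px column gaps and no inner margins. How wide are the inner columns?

426 px

Subtract both margins: 1105 − 2·10 = 1085 px.
6c + 5·25 = 1085 → 6c = 960 → c = 160 px.
5-column span = 5·160 + 4·25 = 900 px.
Subtracting 1 column gap of 48 leaves 852 for 2 columns, so d = 426 px.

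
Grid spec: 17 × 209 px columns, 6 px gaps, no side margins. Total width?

Total width: 17·209 + 16·6 = 3649 px.

3649 px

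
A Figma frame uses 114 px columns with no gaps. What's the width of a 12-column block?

1368 px

12-column span = 12·114 = 1368 px.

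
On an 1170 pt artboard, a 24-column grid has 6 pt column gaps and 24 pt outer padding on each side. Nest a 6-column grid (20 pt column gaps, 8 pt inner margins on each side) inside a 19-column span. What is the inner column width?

128.5 pt

Outer content = 1170 − 2·24 = 1122 pt.
24c + 23·6 = 1122 → 24c = 984 → c = 41 pt.
Span of 19: 19·41 + 18·6 = 779 + 108 = 887 pt.
Inner content = 887 − 2·8 = 871 pt.
Subtracting 5 column gaps of 20 leaves 771 for 6 columns, so d = 128.5 pt.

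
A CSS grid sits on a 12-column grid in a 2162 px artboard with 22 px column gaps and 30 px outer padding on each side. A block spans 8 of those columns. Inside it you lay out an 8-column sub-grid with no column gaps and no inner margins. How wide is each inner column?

Outer content = 2162 − 2·30 = 2102 px.
2102 − 11·22 = 1860; ÷12 gives c = 155 px.
8-column span = 8·155 + 7·22 = 1394 px.
With no column gaps, each column is 1394/8 = 174.25 px.

174.25 px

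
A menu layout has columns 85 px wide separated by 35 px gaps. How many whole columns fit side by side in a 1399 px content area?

11 columns

11 columns: 11·85 + 10·35 = 1285 px ≤ 1399.
12 columns: 1405 px > 1399. So 11.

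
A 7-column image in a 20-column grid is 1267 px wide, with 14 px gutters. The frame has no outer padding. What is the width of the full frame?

7c + 6·14 = 1267 → 7c = 1183 → c = 169 px.
Total width: 20·169 + 19·14 = 3646 px.

3646 px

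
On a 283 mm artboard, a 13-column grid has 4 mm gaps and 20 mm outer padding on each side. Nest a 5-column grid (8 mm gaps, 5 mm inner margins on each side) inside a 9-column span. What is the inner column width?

Outer content = 283 − 2·20 = 243 mm.
Subtracting 12 gaps of 4 leaves 195 for 13 columns, so c = 15 mm.
9-column span = 9·15 + 8·4 = 167 mm.
Inner content = 167 − 2·5 = 157 mm.
Subtracting 4 gaps of 8 leaves 125 for 5 columns, so d = 25 mm.

25 mm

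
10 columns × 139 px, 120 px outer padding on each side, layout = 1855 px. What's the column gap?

25 px

Subtract both margins: 1855 − 2·120 = 1615 px.
Columns use 1390 px, leaving 225 px across 9 column gaps = 25 px each.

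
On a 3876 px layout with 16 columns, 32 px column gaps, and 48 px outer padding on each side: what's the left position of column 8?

1715.75 px

Take off 96 px of margins, leaving 3780 px.
16c + 15·32 = 3780 → 16c = 3300 → c = 206.25 px.
Each column+gutter stride is 238.25 px; 7 of them past the 48 px margin is 48 + 1667.75 = 1715.75 px.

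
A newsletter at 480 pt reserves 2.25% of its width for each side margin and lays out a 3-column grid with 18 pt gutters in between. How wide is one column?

Each margin = 2.25% of 480 = 10.8 pt; content = 480 − 2·10.8 = 458.4 pt.
3 columns + 2 gutters: 3c + 2·18 = 458.4.
3c = 458.4 − 36 = 422.4, so c = 140.8 pt.

140.8 pt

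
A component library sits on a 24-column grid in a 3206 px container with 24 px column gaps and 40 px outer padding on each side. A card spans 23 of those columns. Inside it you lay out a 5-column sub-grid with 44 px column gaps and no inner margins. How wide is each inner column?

Subtract both margins: 3206 − 2·40 = 3126 px.
24 columns + 23 column gaps: 24c + 23·24 = 3126.
24c = 3126 − 552 = 2574, so c = 107.25 px.
23 columns plus 22 column gaps: 2466.75 + 528 = 2994.75 px.
5 columns + 4 column gaps: 5d + 4·44 = 2994.75.
5d = 2994.75 − 176 = 2818.75, so d = 563.75 px.

563.75 px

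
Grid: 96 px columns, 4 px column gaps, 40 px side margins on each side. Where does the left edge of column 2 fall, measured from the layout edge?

140 px

Each column+gutter stride is 100 px; 1 of them past the 40 px margin is 40 + 100 = 140 px.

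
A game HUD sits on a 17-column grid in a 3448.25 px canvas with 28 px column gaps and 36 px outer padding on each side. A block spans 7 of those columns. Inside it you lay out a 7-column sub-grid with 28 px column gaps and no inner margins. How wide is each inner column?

172.25 px

Take off 72 px of margins, leaving 3376.25 px.
17 columns + 16 column gaps: 17c + 16·28 = 3376.25.
17c = 3376.25 − 448 = 2928.25, so c = 172.25 px.
7-column span = 7·172.25 + 6·28 = 1373.75 px.
Subtracting 6 column gaps of 28 leaves 1205.75 for 7 columns, so d = 172.25 px.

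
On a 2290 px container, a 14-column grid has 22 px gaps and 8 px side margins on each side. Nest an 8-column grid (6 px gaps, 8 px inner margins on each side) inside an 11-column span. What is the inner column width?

215.5 px

Outer content = 2290 − 2·8 = 2274 px.
14 columns + 13 gaps: 14c + 13·22 = 2274.
14c = 2274 − 286 = 1988, so c = 142 px.
Span of 11: 11·142 + 10·22 = 1562 + 220 = 1782 px.
Inner content = 1782 − 2·8 = 1766 px.
Subtracting 7 gaps of 6 leaves 1724 for 8 columns, so d = 215.5 px.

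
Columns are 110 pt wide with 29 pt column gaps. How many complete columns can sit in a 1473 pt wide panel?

10 columns

k columns need k·110 + (k−1)·29 = k·139 − 29.
k·139 − 29 ≤ 1473 → k ≤ 1502 / 139 ≈ 10.81, so k = 10.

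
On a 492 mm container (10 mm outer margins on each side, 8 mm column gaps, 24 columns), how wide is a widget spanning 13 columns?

Subtract both margins: 492 − 2·10 = 472 mm.
24c + 23·8 = 472 → 24c = 288 → c = 12 mm.
13-column span = 13·12 + 12·8 = 252 mm.

252 mm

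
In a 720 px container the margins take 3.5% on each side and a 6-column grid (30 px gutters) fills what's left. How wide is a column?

Each margin = 3.5% of 720 = 25.2 px; content = 720 − 2·25.2 = 669.6 px.
669.6 − 5·30 = 519.6; ÷6 gives c = 86.6 px.

86.6 px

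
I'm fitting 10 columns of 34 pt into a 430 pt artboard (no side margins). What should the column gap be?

10 pt

10 columns take 10·34 = 340 pt; remaining 90 splits into 9 column gaps.
g = 90 / 9 = 10 pt.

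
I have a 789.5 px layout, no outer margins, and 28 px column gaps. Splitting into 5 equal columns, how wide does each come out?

135.5 px

789.5 − 4·28 = 677.5; ÷5 gives c = 135.5 px.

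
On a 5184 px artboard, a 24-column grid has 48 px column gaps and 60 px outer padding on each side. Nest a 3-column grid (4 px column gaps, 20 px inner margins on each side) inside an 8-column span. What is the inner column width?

536 px

Subtract both margins: 5184 − 2·60 = 5064 px.
24c + 23·48 = 5064 → 24c = 3960 → c = 165 px.
8-column span = 8·165 + 7·48 = 1656 px.
Inner content = 1656 − 2·20 = 1616 px.
3 columns + 2 column gaps: 3d + 2·4 = 1616.
3d = 1616 − 8 = 1608, so d = 536 px.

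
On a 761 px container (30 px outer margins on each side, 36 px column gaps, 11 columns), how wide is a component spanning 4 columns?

232 px

Subtract both margins: 761 − 2·30 = 701 px.
Subtracting 10 column gaps of 36 leaves 341 for 11 columns, so c = 31 px.
4-column span = 4·31 + 3·36 = 232 px.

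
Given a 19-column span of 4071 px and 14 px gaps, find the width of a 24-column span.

19c + 18·14 = 4071 → 19c = 3819 → c = 201 px.
Span of 24: 24·201 + 23·14 = 4824 + 322 = 5146 px.

5146 px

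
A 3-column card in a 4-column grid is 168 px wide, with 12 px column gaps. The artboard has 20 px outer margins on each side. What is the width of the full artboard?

3 columns + 2 column gaps: 3c + 2·12 = 168.
3c = 168 − 24 = 144, so c = 48 px.
Adding margins, columns and gutters: 40 + 192 + 36 = 268 px.

268 px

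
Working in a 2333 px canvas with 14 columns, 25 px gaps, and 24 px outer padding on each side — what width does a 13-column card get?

Content width = 2333 − 2·24 = 2285 px.
14 columns + 13 gaps: 14c + 13·25 = 2285.
14c = 2285 − 325 = 1960, so c = 140 px.
13-column span = 13·140 + 12·25 = 2120 px.

2120 px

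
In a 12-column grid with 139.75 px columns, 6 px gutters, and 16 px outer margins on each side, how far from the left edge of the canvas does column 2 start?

161.75 px

Column 2 starts at margin + 1·(column + gutter) = 16 + 1·145.75 = 161.75 px.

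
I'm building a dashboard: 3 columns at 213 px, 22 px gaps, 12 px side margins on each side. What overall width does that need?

707 px

Total width: 2·12 + 3·213 + 2·22 = 707 px.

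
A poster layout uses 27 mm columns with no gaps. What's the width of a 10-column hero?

270 mm

10-column span = 10·27 = 270 mm.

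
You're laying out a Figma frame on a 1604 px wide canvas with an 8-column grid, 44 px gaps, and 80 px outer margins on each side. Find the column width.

142 px

Take off 160 px of margins, leaving 1444 px.
1444 − 7·44 = 1136; ÷8 gives c = 142 px.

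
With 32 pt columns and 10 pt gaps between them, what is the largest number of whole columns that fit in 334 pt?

8 columns

Each extra column adds 32 + 10 = 42 pt.
(334 + 10) / 42 = 8.19, so 8 columns fit.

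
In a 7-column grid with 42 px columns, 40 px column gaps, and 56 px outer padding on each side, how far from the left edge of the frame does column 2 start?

Each column+gutter stride is 82 px; 1 of them past the 56 px margin is 56 + 82 = 138 px.

138 px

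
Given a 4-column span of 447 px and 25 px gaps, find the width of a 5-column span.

565 px

4 columns + 3 gaps: 4c + 3·25 = 447.
4c = 447 − 75 = 372, so c = 93 px.
5 columns plus 4 gaps: 465 + 100 = 565 px.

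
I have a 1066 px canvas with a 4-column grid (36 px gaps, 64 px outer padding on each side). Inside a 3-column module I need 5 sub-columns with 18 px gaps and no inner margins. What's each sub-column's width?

124.5 px

Subtract both margins: 1066 − 2·64 = 938 px.
4c + 3·36 = 938 → 4c = 830 → c = 207.5 px.
Span of 3: 3·207.5 + 2·36 = 622.5 + 72 = 694.5 px.
694.5 − 4·18 = 622.5; ÷5 gives d = 124.5 px.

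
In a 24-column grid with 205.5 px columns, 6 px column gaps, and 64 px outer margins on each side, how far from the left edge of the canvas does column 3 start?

487 px

Column 3 starts at margin + 2·(column + gutter) = 64 + 2·211.5 = 487 px.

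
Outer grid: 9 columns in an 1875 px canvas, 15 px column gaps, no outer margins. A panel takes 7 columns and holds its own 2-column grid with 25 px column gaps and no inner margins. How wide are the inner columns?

9 columns + 8 column gaps: 9c + 8·15 = 1875.
9c = 1875 − 120 = 1755, so c = 195 px.
7-column span = 7·195 + 6·15 = 1455 px.
2 columns + 1 column gap: 2d + 1·25 = 1455.
2d = 1455 − 25 = 1430, so d = 715 px.

715 px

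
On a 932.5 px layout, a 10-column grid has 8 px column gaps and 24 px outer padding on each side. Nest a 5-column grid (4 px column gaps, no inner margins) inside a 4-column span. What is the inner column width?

66.6 px

Take off 48 px of margins, leaving 884.5 px.
10 columns + 9 column gaps: 10c + 9·8 = 884.5.
10c = 884.5 − 72 = 812.5, so c = 81.25 px.
4-column span = 4·81.25 + 3·8 = 349 px.
5 columns + 4 column gaps: 5d + 4·4 = 349.
5d = 349 − 16 = 333, so d = 66.6 px.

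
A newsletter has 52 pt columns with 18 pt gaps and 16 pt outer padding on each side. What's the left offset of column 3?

156 pt

Each column+gutter stride is 70 pt; 2 of them past the 16 pt margin is 16 + 140 = 156 pt.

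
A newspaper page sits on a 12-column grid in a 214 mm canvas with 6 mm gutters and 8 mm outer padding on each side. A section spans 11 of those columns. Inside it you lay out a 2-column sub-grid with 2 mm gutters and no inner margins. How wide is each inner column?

89.5 mm

Outer content = 214 − 2·8 = 198 mm.
12 columns + 11 gutters: 12c + 11·6 = 198.
12c = 198 − 66 = 132, so c = 11 mm.
Span of 11: 11·11 + 10·6 = 121 + 60 = 181 mm.
2d + 1·2 = 181 → 2d = 179 → d = 89.5 mm.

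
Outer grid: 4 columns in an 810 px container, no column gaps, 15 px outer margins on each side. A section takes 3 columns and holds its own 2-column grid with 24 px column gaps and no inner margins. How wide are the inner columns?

280.5 px

Subtract both margins: 810 − 2·15 = 780 px.
4c = 780 → c = 195 px.
With no column gaps, 3 columns span 3·195 = 585 px.
2d + 1·24 = 585 → 2d = 561 → d = 280.5 px.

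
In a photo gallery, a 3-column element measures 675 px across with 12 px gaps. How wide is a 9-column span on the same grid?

Subtracting 2 gaps of 12 leaves 651 for 3 columns, so c = 217 px.
Span of 9: 9·217 + 8·12 = 1953 + 96 = 2049 px.

2049 px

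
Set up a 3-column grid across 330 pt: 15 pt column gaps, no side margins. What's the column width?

3c + 2·15 = 330 → 3c = 300 → c = 100 pt.

100 pt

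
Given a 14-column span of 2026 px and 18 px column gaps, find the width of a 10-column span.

Subtracting 13 column gaps of 18 leaves 1792 for 14 columns, so c = 128 px.
10 columns plus 9 column gaps: 1280 + 162 = 1442 px.

1442 px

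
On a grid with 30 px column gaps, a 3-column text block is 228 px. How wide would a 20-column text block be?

1690 px

3 columns + 2 column gaps: 3c + 2·30 = 228.
3c = 228 − 60 = 168, so c = 56 px.
20 columns plus 19 column gaps: 1120 + 570 = 1690 px.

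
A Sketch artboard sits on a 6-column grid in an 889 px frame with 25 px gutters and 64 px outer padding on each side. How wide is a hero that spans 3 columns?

368 px

Take off 128 px of margins, leaving 761 px.
6 columns + 5 gutters: 6c + 5·25 = 761.
6c = 761 − 125 = 636, so c = 106 px.
3 columns plus 2 gutters: 318 + 50 = 368 px.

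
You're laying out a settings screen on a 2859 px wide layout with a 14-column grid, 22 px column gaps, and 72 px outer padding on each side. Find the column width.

Content width = 2859 − 2·72 = 2715 px.
14c + 13·22 = 2715 → 14c = 2429 → c = 173.5 px.

173.5 px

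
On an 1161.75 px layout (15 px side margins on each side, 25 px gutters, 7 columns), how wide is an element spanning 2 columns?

Content width = 1161.75 − 2·15 = 1131.75 px.
7 columns + 6 gutters: 7c + 6·25 = 1131.75.
7c = 1131.75 − 150 = 981.75, so c = 140.25 px.
2 columns plus 1 gutter: 280.5 + 25 = 305.5 px.

305.5 px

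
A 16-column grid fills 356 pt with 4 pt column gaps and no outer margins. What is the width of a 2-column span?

41 pt

16 columns + 15 column gaps: 16c + 15·4 = 356.
16c = 356 − 60 = 296, so c = 18.5 pt.
2 columns plus 1 column gap: 37 + 4 = 41 pt.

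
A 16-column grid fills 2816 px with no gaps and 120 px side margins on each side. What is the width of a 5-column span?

805 px

Inside the margins: 2816 − 240 = 2576 px.
16c = 2576 → c = 161 px.
5-column span = 5·161 = 805 px.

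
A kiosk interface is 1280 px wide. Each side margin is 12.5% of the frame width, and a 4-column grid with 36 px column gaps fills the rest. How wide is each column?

213 px

Margins: 12.5% × 1280 = 160 px each, so content = 1280 − 320 = 960 px.
4c + 3·36 = 960 → 4c = 852 → c = 213 px.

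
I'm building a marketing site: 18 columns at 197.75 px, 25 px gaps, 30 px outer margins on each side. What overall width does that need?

Container = 2·30 + 18·197.75 + 17·25 = 60 + 3559.5 + 425 = 4044.5 px.

4044.5 px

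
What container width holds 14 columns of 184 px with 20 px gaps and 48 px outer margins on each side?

Adding margins, columns and gutters: 96 + 2576 + 260 = 2932 px.

2932 px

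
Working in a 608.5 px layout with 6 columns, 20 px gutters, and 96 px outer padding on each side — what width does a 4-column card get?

271 px

Inside the margins: 608.5 − 192 = 416.5 px.
6c + 5·20 = 416.5 → 6c = 316.5 → c = 52.75 px.
4 columns plus 3 gutters: 211 + 60 = 271 px.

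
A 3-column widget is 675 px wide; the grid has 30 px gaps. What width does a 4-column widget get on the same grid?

910 px

Subtracting 2 gaps of 30 leaves 615 for 3 columns, so c = 205 px.
4-column span = 4·205 + 3·30 = 910 px.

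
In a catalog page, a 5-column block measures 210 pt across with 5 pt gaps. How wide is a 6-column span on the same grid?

5 columns + 4 gaps: 5c + 4·5 = 210.
5c = 210 − 20 = 190, so c = 38 pt.
6-column span = 6·38 + 5·5 = 253 pt.

253 pt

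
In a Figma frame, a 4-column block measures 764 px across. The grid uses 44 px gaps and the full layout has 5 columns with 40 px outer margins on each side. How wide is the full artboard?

1046 px

Subtracting 3 gaps of 44 leaves 632 for 4 columns, so c = 158 px.
Artboard = 2·40 + 5·158 + 4·44 = 80 + 790 + 176 = 1046 px.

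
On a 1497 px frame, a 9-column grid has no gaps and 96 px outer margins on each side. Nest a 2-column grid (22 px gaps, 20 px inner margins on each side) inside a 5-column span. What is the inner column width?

331.5 px

Outer content = 1497 − 2·96 = 1305 px.
9c = 1305 → c = 145 px.
With no gaps, 5 columns span 5·145 = 725 px.
Inner content = 725 − 2·20 = 685 px.
2 columns + 1 gap: 2d + 1·22 = 685.
2d = 685 − 22 = 663, so d = 331.5 px.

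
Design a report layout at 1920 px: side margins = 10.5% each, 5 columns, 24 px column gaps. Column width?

284.16 px

Margins: 10.5% × 1920 = 201.6 px each, so content = 1920 − 403.2 = 1516.8 px.
1516.8 − 4·24 = 1420.8; ÷5 gives c = 284.16 px.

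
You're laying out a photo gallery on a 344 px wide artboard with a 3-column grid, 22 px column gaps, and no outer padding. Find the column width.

344 − 2·22 = 300; ÷3 gives c = 100 px.

100 px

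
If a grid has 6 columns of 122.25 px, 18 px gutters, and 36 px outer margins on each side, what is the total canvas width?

Total width: 2·36 + 6·122.25 + 5·18 = 895.5 px.

895.5 px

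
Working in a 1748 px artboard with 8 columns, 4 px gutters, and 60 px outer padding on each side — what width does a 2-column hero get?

Subtract both margins: 1748 − 2·60 = 1628 px.
8 columns + 7 gutters: 8c + 7·4 = 1628.
8c = 1628 − 28 = 1600, so c = 200 px.
2-column span = 2·200 + 1·4 = 404 px.

404 px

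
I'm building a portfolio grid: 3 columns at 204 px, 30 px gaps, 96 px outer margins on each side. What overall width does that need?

864 px

Adding margins, columns and gutters: 192 + 612 + 60 = 864 px.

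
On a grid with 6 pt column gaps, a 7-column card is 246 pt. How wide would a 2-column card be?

246 − 6·6 = 210; ÷7 gives c = 30 pt.
2-column span = 2·30 + 1·6 = 66 pt.

66 pt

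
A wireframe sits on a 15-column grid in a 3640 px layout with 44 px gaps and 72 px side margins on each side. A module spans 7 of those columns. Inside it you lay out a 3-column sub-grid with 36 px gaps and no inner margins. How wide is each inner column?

512 px

Outer content = 3640 − 2·72 = 3496 px.
15c + 14·44 = 3496 → 15c = 2880 → c = 192 px.
Span of 7: 7·192 + 6·44 = 1344 + 264 = 1608 px.
1608 − 2·36 = 1536; ÷3 gives d = 512 px.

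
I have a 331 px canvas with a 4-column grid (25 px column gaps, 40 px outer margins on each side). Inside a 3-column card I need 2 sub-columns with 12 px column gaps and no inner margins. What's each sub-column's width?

Take off 80 px of margins, leaving 251 px.
4c + 3·25 = 251 → 4c = 176 → c = 44 px.
3-column span = 3·44 + 2·25 = 182 px.
182 − 1·12 = 170; ÷2 gives d = 85 px.

85 px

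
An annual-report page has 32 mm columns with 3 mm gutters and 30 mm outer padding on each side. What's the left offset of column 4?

Each column+gutter stride is 35 mm; 3 of them past the 30 mm margin is 30 + 105 = 135 mm.

135 mm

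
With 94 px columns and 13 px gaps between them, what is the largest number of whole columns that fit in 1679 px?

15 columns

Each extra column adds 94 + 13 = 107 px.
(1679 + 13) / 107 = 15.81, so 15 columns fit.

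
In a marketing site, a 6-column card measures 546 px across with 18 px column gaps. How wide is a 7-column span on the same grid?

6 columns + 5 column gaps: 6c + 5·18 = 546.
6c = 546 − 90 = 456, so c = 76 px.
7 columns plus 6 column gaps: 532 + 108 = 640 px.

640 px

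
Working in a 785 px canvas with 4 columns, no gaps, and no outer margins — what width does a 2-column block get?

392.5 px

4c = 785 → c = 196.25 px.
With no gaps, 2 columns span 2·196.25 = 392.5 px.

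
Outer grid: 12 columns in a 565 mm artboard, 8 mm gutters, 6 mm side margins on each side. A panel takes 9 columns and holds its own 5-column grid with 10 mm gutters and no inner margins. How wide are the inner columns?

74.55 mm

Inside the margins: 565 − 12 = 553 mm.
Subtracting 11 gutters of 8 leaves 465 for 12 columns, so c = 38.75 mm.
9-column span = 9·38.75 + 8·8 = 412.75 mm.
Subtracting 4 gutters of 10 leaves 372.75 for 5 columns, so d = 74.55 mm.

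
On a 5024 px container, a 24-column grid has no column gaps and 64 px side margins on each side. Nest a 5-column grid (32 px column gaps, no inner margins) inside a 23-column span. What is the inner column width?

Take off 128 px of margins, leaving 4896 px.
4896 / 24 = 204 px per column.
With no column gaps, 23 columns span 23·204 = 4692 px.
5 columns + 4 column gaps: 5d + 4·32 = 4692.
5d = 4692 − 128 = 4564, so d = 912.8 px.

912.8 px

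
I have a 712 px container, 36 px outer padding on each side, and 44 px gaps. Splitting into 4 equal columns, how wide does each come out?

Content width = 712 − 2·36 = 640 px.
Subtracting 3 gaps of 44 leaves 508 for 4 columns, so c = 127 px.

127 px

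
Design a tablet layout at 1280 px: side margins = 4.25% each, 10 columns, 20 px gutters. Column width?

Margins: 4.25% × 1280 = 54.4 px each, so content = 1280 − 108.8 = 1171.2 px.
10c + 9·20 = 1171.2 → 10c = 991.2 → c = 99.12 px.

99.12 px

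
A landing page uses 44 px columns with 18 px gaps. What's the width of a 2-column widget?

106 px

Span of 2: 2·44 + 1·18 = 88 + 18 = 106 px.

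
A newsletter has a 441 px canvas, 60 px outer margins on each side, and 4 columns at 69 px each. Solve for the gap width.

Content width = 441 − 2·60 = 321 px.
4·69 + 3g = 321 → 3g = 45 → g = 15 px.

15 px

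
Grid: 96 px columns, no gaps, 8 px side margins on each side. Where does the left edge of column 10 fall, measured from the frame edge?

Before column 10: the margin + 9 columns + 9 gaps.
Offset = 8 + 9·(96 + 0) = 8 + 864 = 872 px.

872 px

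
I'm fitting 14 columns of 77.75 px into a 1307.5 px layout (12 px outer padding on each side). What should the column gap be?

Content width = 1307.5 − 2·12 = 1283.5 px.
Columns use 1088.5 px, leaving 195 px across 13 column gaps = 15 px each.

15 px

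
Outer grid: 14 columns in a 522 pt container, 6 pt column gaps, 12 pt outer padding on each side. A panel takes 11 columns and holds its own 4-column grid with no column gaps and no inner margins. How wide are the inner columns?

Inside the margins: 522 − 24 = 498 pt.
498 − 13·6 = 420; ÷14 gives c = 30 pt.
Span of 11: 11·30 + 10·6 = 330 + 60 = 390 pt.
390 / 4 = 97.5 pt per column.

97.5 pt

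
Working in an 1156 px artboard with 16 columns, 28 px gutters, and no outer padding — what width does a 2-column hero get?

120 px

1156 − 15·28 = 736; ÷16 gives c = 46 px.
2-column span = 2·46 + 1·28 = 120 px.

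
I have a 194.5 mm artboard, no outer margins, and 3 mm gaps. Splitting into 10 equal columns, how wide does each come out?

10 columns + 9 gaps: 10c + 9·3 = 194.5.
10c = 194.5 − 27 = 167.5, so c = 16.75 mm.

16.75 mm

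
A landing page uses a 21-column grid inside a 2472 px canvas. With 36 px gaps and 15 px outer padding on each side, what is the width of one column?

82 px

Inside the margins: 2472 − 30 = 2442 px.
Subtracting 20 gaps of 36 leaves 1722 for 21 columns, so c = 82 px.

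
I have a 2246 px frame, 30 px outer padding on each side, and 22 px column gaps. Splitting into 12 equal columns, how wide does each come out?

162 px

Subtract both margins: 2246 − 2·30 = 2186 px.
12c + 11·22 = 2186 → 12c = 1944 → c = 162 px.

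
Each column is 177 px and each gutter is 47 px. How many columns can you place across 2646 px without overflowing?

12 columns: 12·177 + 11·47 = 2641 px ≤ 2646.
13 columns: 2865 px > 2646. So 12.

12 columns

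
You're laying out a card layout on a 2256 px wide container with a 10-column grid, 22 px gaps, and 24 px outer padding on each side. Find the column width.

201 px

Take off 48 px of margins, leaving 2208 px.
Subtracting 9 gaps of 22 leaves 2010 for 10 columns, so c = 201 px.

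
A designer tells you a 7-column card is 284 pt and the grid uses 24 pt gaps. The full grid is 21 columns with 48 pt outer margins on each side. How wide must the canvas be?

996 pt

Subtracting 6 gaps of 24 leaves 140 for 7 columns, so c = 20 pt.
Total width: 2·48 + 21·20 + 20·24 = 996 pt.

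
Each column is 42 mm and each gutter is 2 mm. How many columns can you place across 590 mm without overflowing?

k columns need k·42 + (k−1)·2 = k·44 − 2.
k·44 − 2 ≤ 590 → k ≤ 592 / 44 ≈ 13.45, so k = 13.

13 columns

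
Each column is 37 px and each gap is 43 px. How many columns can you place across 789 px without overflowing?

10 columns

k columns need k·37 + (k−1)·43 = k·80 − 43.
k·80 − 43 ≤ 789 → k ≤ 832 / 80 ≈ 10.40, so k = 10.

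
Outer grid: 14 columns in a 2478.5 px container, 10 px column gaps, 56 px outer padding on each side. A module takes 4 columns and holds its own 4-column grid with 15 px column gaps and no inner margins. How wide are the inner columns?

156 px

Outer content = 2478.5 − 2·56 = 2366.5 px.
14 columns + 13 column gaps: 14c + 13·10 = 2366.5.
14c = 2366.5 − 130 = 2236.5, so c = 159.75 px.
Span of 4: 4·159.75 + 3·10 = 639 + 30 = 669 px.
669 − 3·15 = 624; ÷4 gives d = 156 px.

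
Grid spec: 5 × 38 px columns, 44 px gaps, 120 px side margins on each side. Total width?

606 px

Frame = 2·120 + 5·38 + 4·44 = 240 + 190 + 176 = 606 px.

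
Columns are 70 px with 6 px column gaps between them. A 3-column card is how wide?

3 columns plus 2 column gaps: 210 + 12 = 222 px.

222 px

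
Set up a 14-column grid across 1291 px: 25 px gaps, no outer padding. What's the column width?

69 px

14c + 13·25 = 1291 → 14c = 966 → c = 69 px.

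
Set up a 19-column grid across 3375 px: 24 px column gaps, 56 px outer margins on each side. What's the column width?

149 px

Inside the margins: 3375 − 112 = 3263 px.
Subtracting 18 column gaps of 24 leaves 2831 for 19 columns, so c = 149 px.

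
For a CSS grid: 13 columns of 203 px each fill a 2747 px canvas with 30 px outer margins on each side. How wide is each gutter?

4 px

Inside the margins: 2747 − 60 = 2687 px.
Columns use 2639 px, leaving 48 px across 12 gutters = 4 px each.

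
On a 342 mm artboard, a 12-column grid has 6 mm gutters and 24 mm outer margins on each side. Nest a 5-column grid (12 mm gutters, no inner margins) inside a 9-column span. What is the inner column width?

34.2 mm

Subtract both margins: 342 − 2·24 = 294 mm.
Subtracting 11 gutters of 6 leaves 228 for 12 columns, so c = 19 mm.
Span of 9: 9·19 + 8·6 = 171 + 48 = 219 mm.
5d + 4·12 = 219 → 5d = 171 → d = 34.2 mm.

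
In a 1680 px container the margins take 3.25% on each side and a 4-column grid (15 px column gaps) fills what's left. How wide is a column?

381.45 px

Margins: 3.25% × 1680 = 54.6 px each, so content = 1680 − 109.2 = 1570.8 px.
4c + 3·15 = 1570.8 → 4c = 1525.8 → c = 381.45 px.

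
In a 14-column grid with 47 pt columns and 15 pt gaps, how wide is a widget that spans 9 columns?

9 columns plus 8 gaps: 423 + 120 = 543 pt.

543 pt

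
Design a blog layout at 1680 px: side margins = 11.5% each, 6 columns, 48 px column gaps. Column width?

175.6 px

1680 × (1 − 2·11.5%) = 1680 × 77% = 1293.6 px for the columns.
6 columns + 5 column gaps: 6c + 5·48 = 1293.6.
6c = 1293.6 − 240 = 1053.6, so c = 175.6 px.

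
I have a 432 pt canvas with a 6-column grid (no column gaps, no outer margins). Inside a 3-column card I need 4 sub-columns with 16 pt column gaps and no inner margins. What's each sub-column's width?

432 / 6 = 72 pt per column.
3-column span = 3·72 = 216 pt.
4 columns + 3 column gaps: 4d + 3·16 = 216.
4d = 216 − 48 = 168, so d = 42 pt.

42 pt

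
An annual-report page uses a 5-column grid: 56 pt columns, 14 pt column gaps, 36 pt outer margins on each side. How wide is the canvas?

408 pt

Total width: 2·36 + 5·56 + 4·14 = 408 pt.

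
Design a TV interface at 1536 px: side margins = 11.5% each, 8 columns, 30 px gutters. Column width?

121.59 px

Each margin = 11.5% of 1536 = 176.64 px; content = 1536 − 2·176.64 = 1182.72 px.
Subtracting 7 gutters of 30 leaves 972.72 for 8 columns, so c = 121.59 px.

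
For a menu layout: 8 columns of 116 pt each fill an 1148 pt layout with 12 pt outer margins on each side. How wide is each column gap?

Content width = 1148 − 2·12 = 1124 pt.
8·116 + 7g = 1124 → 7g = 196 → g = 28 pt.

28 pt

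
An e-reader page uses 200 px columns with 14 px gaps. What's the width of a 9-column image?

Span of 9: 9·200 + 8·14 = 1800 + 112 = 1912 px.

1912 px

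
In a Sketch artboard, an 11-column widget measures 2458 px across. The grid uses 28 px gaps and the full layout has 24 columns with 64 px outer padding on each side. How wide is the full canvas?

11 columns + 10 gaps: 11c + 10·28 = 2458.
11c = 2458 − 280 = 2178, so c = 198 px.
Canvas = 2·64 + 24·198 + 23·28 = 128 + 4752 + 644 = 5524 px.

5524 px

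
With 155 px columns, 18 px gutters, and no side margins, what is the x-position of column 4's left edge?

Each column+gutter stride is 173 px; with no margin, 3 of them is 519 px.

519 px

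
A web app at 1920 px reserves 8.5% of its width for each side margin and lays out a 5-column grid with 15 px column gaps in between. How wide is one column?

1920 × (1 − 2·8.5%) = 1920 × 83% = 1593.6 px for the columns.
5c + 4·15 = 1593.6 → 5c = 1533.6 → c = 306.72 px.

306.72 px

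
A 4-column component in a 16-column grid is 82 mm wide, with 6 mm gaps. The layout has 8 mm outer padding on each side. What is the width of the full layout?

362 mm

Subtracting 3 gaps of 6 leaves 64 for 4 columns, so c = 16 mm.
Layout = 2·8 + 16·16 + 15·6 = 16 + 256 + 90 = 362 mm.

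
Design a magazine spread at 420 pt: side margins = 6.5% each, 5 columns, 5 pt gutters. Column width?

69.08 pt

Each margin = 6.5% of 420 = 27.3 pt; content = 420 − 2·27.3 = 365.4 pt.
Subtracting 4 gutters of 5 leaves 345.4 for 5 columns, so c = 69.08 pt.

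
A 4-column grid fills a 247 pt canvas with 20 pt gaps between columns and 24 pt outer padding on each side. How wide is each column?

Inside the margins: 247 − 48 = 199 pt.
199 − 3·20 = 139; ÷4 gives c = 34.75 pt.

34.75 pt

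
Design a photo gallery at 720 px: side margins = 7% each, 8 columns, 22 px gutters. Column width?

58.15 px

Margins: 7% × 720 = 50.4 px each, so content = 720 − 100.8 = 619.2 px.
8c + 7·22 = 619.2 → 8c = 465.2 → c = 58.15 px.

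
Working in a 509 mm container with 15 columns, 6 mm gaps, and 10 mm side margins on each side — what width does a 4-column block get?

126 mm

Subtract both margins: 509 − 2·10 = 489 mm.
15c + 14·6 = 489 → 15c = 405 → c = 27 mm.
4-column span = 4·27 + 3·6 = 126 mm.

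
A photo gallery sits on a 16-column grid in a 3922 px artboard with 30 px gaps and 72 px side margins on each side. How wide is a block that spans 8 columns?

1874 px

Content width = 3922 − 2·72 = 3778 px.
16 columns + 15 gaps: 16c + 15·30 = 3778.
16c = 3778 − 450 = 3328, so c = 208 px.
Span of 8: 8·208 + 7·30 = 1664 + 210 = 1874 px.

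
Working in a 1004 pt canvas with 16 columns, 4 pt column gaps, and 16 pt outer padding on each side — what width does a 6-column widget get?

Take off 32 pt of margins, leaving 972 pt.
16 columns + 15 column gaps: 16c + 15·4 = 972.
16c = 972 − 60 = 912, so c = 57 pt.
6-column span = 6·57 + 5·4 = 362 pt.

362 pt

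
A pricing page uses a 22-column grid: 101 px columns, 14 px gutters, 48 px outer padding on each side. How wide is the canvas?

2612 px

Total width: 2·48 + 22·101 + 21·14 = 2612 px.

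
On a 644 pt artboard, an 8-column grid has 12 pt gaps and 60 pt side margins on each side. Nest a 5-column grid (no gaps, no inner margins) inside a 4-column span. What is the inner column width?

51.2 pt

Outer content = 644 − 2·60 = 524 pt.
Subtracting 7 gaps of 12 leaves 440 for 8 columns, so c = 55 pt.
4 columns plus 3 gaps: 220 + 36 = 256 pt.
5d = 256 → d = 51.2 pt.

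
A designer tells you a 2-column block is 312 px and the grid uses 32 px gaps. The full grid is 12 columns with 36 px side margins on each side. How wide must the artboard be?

312 − 1·32 = 280; ÷2 gives c = 140 px.
Artboard = 2·36 + 12·140 + 11·32 = 72 + 1680 + 352 = 2104 px.

2104 px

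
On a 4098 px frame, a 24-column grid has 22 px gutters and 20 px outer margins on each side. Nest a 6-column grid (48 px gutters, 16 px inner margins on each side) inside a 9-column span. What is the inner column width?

Inside the margins: 4098 − 40 = 4058 px.
Subtracting 23 gutters of 22 leaves 3552 for 24 columns, so c = 148 px.
9-column span = 9·148 + 8·22 = 1508 px.
Inner content = 1508 − 2·16 = 1476 px.
6 columns + 5 gutters: 6d + 5·48 = 1476.
6d = 1476 − 240 = 1236, so d = 206 px.

206 px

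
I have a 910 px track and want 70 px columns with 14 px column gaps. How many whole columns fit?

11 columns

Each extra column adds 70 + 14 = 84 px.
(910 + 14) / 84 = 11.00, so 11 columns fit.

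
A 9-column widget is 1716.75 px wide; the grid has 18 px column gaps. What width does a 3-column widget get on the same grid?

560.25 px

1716.75 − 8·18 = 1572.75; ÷9 gives c = 174.75 px.
3-column span = 3·174.75 + 2·18 = 560.25 px.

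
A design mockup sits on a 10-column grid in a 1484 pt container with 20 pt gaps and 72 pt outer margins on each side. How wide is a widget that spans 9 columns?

1204 pt

Take off 144 pt of margins, leaving 1340 pt.
10 columns + 9 gaps: 10c + 9·20 = 1340.
10c = 1340 − 180 = 1160, so c = 116 pt.
9-column span = 9·116 + 8·20 = 1204 pt.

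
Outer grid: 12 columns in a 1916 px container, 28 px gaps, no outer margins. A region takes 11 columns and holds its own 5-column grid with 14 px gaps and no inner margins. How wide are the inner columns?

1916 − 11·28 = 1608; ÷12 gives c = 134 px.
11-column span = 11·134 + 10·28 = 1754 px.
5 columns + 4 gaps: 5d + 4·14 = 1754.
5d = 1754 − 56 = 1698, so d = 339.6 px.

339.6 px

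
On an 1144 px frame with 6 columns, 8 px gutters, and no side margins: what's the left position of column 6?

960 px

6c + 5·8 = 1144 → 6c = 1104 → c = 184 px.
Each column+gutter stride is 192 px; with no margin, 5 of them is 960 px.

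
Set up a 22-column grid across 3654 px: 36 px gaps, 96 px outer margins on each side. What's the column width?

123 px

Subtract both margins: 3654 − 2·96 = 3462 px.
3462 − 21·36 = 2706; ÷22 gives c = 123 px.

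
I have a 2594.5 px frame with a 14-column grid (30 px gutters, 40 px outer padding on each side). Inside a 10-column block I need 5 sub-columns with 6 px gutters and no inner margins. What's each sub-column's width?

Subtract both margins: 2594.5 − 2·40 = 2514.5 px.
14c + 13·30 = 2514.5 → 14c = 2124.5 → c = 151.75 px.
10-column span = 10·151.75 + 9·30 = 1787.5 px.
5d + 4·6 = 1787.5 → 5d = 1763.5 → d = 352.7 px.

352.7 px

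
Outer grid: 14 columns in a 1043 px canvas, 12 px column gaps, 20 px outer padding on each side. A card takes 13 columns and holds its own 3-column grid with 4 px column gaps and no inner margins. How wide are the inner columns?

307.5 px

Outer content = 1043 − 2·20 = 1003 px.
1003 − 13·12 = 847; ÷14 gives c = 60.5 px.
13 columns plus 12 column gaps: 786.5 + 144 = 930.5 px.
3 columns + 2 column gaps: 3d + 2·4 = 930.5.
3d = 930.5 − 8 = 922.5, so d = 307.5 px.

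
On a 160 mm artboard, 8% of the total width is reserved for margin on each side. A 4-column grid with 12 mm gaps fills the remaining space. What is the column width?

Each margin = 8% of 160 = 12.8 mm; content = 160 − 2·12.8 = 134.4 mm.
134.4 − 3·12 = 98.4; ÷4 gives c = 24.6 mm.

24.6 mm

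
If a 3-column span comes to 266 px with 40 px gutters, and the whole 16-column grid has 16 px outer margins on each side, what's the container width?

1624 px

266 − 2·40 = 186; ÷3 gives c = 62 px.
Container = 2·16 + 16·62 + 15·40 = 32 + 992 + 600 = 1624 px.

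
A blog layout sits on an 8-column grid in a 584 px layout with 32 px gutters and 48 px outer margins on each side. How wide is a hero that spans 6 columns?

358 px

Inside the margins: 584 − 96 = 488 px.
8c + 7·32 = 488 → 8c = 264 → c = 33 px.
6-column span = 6·33 + 5·32 = 358 px.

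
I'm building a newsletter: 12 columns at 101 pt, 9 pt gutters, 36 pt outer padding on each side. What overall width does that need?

Adding margins, columns and gutters: 72 + 1212 + 99 = 1383 pt.

1383 pt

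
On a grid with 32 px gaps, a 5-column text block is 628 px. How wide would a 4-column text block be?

496 px

Subtracting 4 gaps of 32 leaves 500 for 5 columns, so c = 100 px.
Span of 4: 4·100 + 3·32 = 400 + 96 = 496 px.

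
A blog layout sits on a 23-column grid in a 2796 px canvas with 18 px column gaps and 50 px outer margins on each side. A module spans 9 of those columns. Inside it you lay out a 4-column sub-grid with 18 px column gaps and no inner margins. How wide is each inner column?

247.5 px

Outer content = 2796 − 2·50 = 2696 px.
Subtracting 22 column gaps of 18 leaves 2300 for 23 columns, so c = 100 px.
9-column span = 9·100 + 8·18 = 1044 px.
4d + 3·18 = 1044 → 4d = 990 → d = 247.5 px.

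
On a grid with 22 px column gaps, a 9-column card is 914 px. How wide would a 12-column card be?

9 columns + 8 column gaps: 9c + 8·22 = 914.
9c = 914 − 176 = 738, so c = 82 px.
Span of 12: 12·82 + 11·22 = 984 + 242 = 1226 px.

1226 px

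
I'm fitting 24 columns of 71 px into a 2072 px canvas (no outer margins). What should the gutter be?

16 px

24·71 + 23g = 2072 → 23g = 368 → g = 16 px.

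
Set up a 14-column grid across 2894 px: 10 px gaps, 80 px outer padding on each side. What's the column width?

Inside the margins: 2894 − 160 = 2734 px.
14 columns + 13 gaps: 14c + 13·10 = 2734.
14c = 2734 − 130 = 2604, so c = 186 px.

186 px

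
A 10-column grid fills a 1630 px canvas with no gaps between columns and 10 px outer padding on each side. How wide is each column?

161 px

Subtract both margins: 1630 − 2·10 = 1610 px.
10c = 1610 → c = 161 px.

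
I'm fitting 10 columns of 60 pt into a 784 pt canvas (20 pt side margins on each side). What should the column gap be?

Take off 40 pt of margins, leaving 744 pt.
10 columns take 10·60 = 600 pt; remaining 144 splits into 9 column gaps.
g = 144 / 9 = 16 pt.

16 pt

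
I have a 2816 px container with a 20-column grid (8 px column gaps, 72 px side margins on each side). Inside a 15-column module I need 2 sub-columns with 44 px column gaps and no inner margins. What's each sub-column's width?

Subtract both margins: 2816 − 2·72 = 2672 px.
20c + 19·8 = 2672 → 20c = 2520 → c = 126 px.
Span of 15: 15·126 + 14·8 = 1890 + 112 = 2002 px.
2 columns + 1 column gap: 2d + 1·44 = 2002.
2d = 2002 − 44 = 1958, so d = 979 px.

979 px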